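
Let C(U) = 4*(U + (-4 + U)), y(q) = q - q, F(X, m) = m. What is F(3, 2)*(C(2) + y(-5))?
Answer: 0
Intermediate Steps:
y(q) = 0
C(U) = -16 + 8*U (C(U) = 4*(-4 + 2*U) = -16 + 8*U)
F(3, 2)*(C(2) + y(-5)) = 2*((-16 + 8*2) + 0) = 2*((-16 + 16) + 0) = 2*(0 + 0) = 2*0 = 0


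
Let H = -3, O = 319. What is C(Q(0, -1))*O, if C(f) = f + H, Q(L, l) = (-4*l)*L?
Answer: -957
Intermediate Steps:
Q(L, l) = -4*L*l
C(f) = -3 + f (C(f) = f - 3 = -3 + f)
C(Q(0, -1))*O = (-3 - 4*0*(-1))*319 = (-3 + 0)*319 = -3*319 = -957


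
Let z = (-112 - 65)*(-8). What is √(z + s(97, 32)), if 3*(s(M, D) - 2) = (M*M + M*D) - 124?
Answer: √49929/3 ≈ 74.483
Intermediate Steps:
s(M, D) = -118/3 + M²/3 + D*M/3 (s(M, D) = 2 + ((M*M + M*D) - 124)/3 = 2 + ((M² + D*M) - 124)/3 = 2 + (-124 + M² + D*M)/3 = 2 + (-124/3 + M²/3 + D*M/3) = -118/3 + M²/3 + D*M/3)
z = 1416 (z = -177*(-8) = 1416)
√(z + s(97, 32)) = √(1416 + (-118/3 + (⅓)*97² + (⅓)*32*97)) = √(1416 + (-118/3 + (⅓)*9409 + 3104/3)) = √(1416 + (-118/3 + 9409/3 + 3104/3)) = √(1416 + 12395/3) = √(16643/3) = √49929/3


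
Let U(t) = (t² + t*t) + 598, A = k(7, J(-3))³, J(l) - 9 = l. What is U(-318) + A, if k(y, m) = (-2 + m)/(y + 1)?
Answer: 1622769/8 ≈ 2.0285e+5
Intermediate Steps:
J(l) = 9 + l
k(y, m) = (-2 + m)/(1 + y)
A = ⅛ (A = ((-2 + (9 - 3))/(1 + 7))³ = ((-2 + 6)/8)³ = ((⅛)*4)³ = (½)³ = ⅛ ≈ 0.12500)
U(t) = 598 + 2*t² (U(t) = (t² + t²) + 598 = 2*t² + 598 = 598 + 2*t²)
U(-318) + A = (598 + 2*(-318)²) + ⅛ = (598 + 2*101124) + ⅛ = (598 + 202248) + ⅛ = 202846 + ⅛ = 1622769/8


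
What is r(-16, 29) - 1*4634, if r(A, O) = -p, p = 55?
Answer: -4689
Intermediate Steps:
r(A, O) = -55 (r(A, O) = -1*55 = -55)
r(-16, 29) - 1*4634 = -55 - 1*4634 = -55 - 4634 = -4689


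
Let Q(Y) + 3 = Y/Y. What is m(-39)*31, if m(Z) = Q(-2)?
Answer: -62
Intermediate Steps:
Q(Y) = -2 (Q(Y) = -3 + Y/Y = -3 + 1 = -2)
m(Z) = -2
m(-39)*31 = -2*31 = -62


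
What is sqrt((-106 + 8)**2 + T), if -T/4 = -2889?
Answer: 46*sqrt(10) ≈ 145.46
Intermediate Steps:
T = 11556 (T = -4*(-2889) = 11556)
sqrt((-106 + 8)**2 + T) = sqrt((-106 + 8)**2 + 11556) = sqrt((-98)**2 + 11556) = sqrt(9604 + 11556) = sqrt(21160) = 46*sqrt(10)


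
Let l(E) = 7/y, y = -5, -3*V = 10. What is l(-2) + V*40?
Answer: -2021/15 ≈ -134.73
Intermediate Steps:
V = -10/3 (V = -⅓*10 = -10/3 ≈ -3.3333)
l(E) = -7/5 (l(E) = 7/(-5) = 7*(-⅕) = -7/5)
l(-2) + V*40 = -7/5 - 10/3*40 = -7/5 - 400/3 = -2021/15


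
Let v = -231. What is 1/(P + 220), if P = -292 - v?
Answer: 1/159 ≈ 0.0062893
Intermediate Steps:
P = -61 (P = -292 - 1*(-231) = -292 + 231 = -61)
1/(P + 220) = 1/(-61 + 220) = 1/159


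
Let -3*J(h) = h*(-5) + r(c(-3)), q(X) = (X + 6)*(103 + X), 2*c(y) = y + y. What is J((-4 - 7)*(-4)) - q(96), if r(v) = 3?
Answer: -60677/3 ≈ -20226.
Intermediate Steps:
c(y) = y (c(y) = (y + y)/2 = (2*y)/2 = y)
q(X) = (6 + X)*(103 + X)
J(h) = -1 + 5*h/3 (J(h) = -(h*(-5) + 3)/3 = -(-5*h + 3)/3 = -(3 - 5*h)/3 = -1 + 5*h/3)
J((-4 - 7)*(-4)) - q(96) = (-1 + 5*((-4 - 7)*(-4))/3) - (618 + 96**2 + 109*96) = (-1 + 5*(-11*(-4))/3) - (618 + 9216 + 10464) = (-1 + (5/3)*44) - 1*20298 = (-1 + 220/3) - 20298 = 217/3 - 20298 = -60677/3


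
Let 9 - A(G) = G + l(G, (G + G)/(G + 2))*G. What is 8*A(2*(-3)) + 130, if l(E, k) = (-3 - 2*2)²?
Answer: 2602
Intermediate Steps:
l(E, k) = 49 (l(E, k) = (-3 - 4)² = (-7)² = 49)
A(G) = 9 - 50*G (A(G) = 9 - (G + 49*G) = 9 - 50*G)
8*A(2*(-3)) + 130 = 8*(9 - 100*(-3)) + 130 = 8*(9 - 50*(-6)) + 130 = 8*(9 + 300) + 130 = 8*309 + 130 = 2472 + 130 = 2602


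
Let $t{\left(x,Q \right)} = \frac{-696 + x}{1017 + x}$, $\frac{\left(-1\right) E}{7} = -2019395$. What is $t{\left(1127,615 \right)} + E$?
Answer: $\frac{30307080591}{2144} \approx 1.4136 \cdot 10^{7}$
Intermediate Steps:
$E = 14135765$ ($E = \left(-7\right) \left(-2019395\right) = 14135765$)
$t{\left(x,Q \right)} = \frac{-696 + x}{1017 + x}$
$t{\left(1127,615 \right)} + E = \frac{-696 + 1127}{1017 + 1127} + 14135765 = \frac{1}{2144} \cdot 431 + 14135765 = \frac{431}{2144} + 14135765 = \frac{30307080591}{2144}$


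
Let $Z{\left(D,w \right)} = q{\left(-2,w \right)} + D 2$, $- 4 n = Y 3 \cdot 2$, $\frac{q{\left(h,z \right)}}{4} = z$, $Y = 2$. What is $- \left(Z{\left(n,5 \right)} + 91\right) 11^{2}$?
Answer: $-12705$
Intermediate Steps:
$q{\left(h,z \right)} = 4 z$
$n = -3$ ($n = - \frac{2 \cdot 3 \cdot 2}{4} = - \frac{6 \cdot 2}{4} = \left(- \frac{1}{4}\right) 12 = -3$)
$Z{\left(D,w \right)} = 2 D + 4 w$ ($Z{\left(D,w \right)} = 4 w + D 2 = 4 w + 2 D = 2 D + 4 w$)
$- \left(Z{\left(n,5 \right)} + 91\right) 11^{2} = - \left(\left(2 \left(-3\right) + 4 \cdot 5\right) + 91\right) 11^{2} = - \left(\left(-6 + 20\right) + 91\right) 121 = - \left(14 + 91\right) 121 = - 105 \cdot 121 = \left(-1\right) 12705 = -12705$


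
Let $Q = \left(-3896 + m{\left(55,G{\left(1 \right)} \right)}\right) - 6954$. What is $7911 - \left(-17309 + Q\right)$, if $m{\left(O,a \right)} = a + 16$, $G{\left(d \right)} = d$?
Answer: $36053$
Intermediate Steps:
$m{\left(O,a \right)} = 16 + a$
$Q = -10833$ ($Q = \left(-3896 + \left(16 + 1\right)\right) - 6954 = \left(-3896 + 17\right) - 6954 = -3879 - 6954 = -10833$)
$7911 - \left(-17309 + Q\right) = 7911 + \left(17309 - -10833\right) = 7911 + \left(17309 + 10833\right) = 7911 + 28142 = 36053$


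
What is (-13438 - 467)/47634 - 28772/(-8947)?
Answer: 415372471/142060466 ≈ 2.9239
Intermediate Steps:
(-13438 - 467)/47634 - 28772/(-8947) = -13905*1/47634 - 28772*(-1/8947) = -4635/15878 + 28772/8947 = 415372471/142060466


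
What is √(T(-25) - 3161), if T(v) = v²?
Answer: 2*I*√634 ≈ 50.359*I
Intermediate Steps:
√(T(-25) - 3161) = √((-25)² - 3161) = √(625 - 3161) = √(-2536) = 2*I*√634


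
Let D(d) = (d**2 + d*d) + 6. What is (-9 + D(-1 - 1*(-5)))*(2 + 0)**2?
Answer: 116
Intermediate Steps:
D(d) = 6 + 2*d**2 (D(d) = (d**2 + d**2) + 6 = 2*d**2 + 6 = 6 + 2*d**2)
(-9 + D(-1 - 1*(-5)))*(2 + 0)**2 = (-9 + (6 + 2*(-1 - 1*(-5))**2))*(2 + 0)**2 = (-9 + (6 + 2*(-1 + 5)**2))*2**2 = (-9 + (6 + 2*4**2))*4 = (-9 + (6 + 2*16))*4 = (-9 + (6 + 32))*4 = (-9 + 38)*4 = 29*4 = 116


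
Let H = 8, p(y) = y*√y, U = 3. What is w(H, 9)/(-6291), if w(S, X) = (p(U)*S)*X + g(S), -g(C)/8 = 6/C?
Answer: 2/2097 - 8*√3/233 ≈ -0.058516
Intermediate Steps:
p(y) = y^(3/2)
g(C) = -48/C
w(S, X) = -48/S + 3*S*X*√3 (w(S, X) = (3^(3/2)*S)*X - 48/S = ((3*√3)*S)*X - 48/S = (3*S*√3)*X - 48/S = 3*S*X*√3 - 48/S = -48/S + 3*S*X*√3)
w(H, 9)/(-6291) = (-48/8 + 3*8*9*√3)/(-6291) = (-48*⅛ + 216*√3)*(-1/6291) = (-6 + 216*√3)*(-1/6291) = 2/2097 - 8*√3/233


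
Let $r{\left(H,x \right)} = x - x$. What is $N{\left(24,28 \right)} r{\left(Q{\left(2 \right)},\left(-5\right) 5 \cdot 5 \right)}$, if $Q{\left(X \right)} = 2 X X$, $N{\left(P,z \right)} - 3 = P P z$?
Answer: $0$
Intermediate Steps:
$N{\left(P,z \right)} = 3 + z P^{2}$ ($N{\left(P,z \right)} = 3 + P P z = 3 + P^{2} z = 3 + z P^{2}$)
$Q{\left(X \right)} = 2 X^{2}$
$r{\left(H,x \right)} = 0$
$N{\left(24,28 \right)} r{\left(Q{\left(2 \right)},\left(-5\right) 5 \cdot 5 \right)} = \left(3 + 28 \cdot 24^{2}\right) 0 = \left(3 + 28 \cdot 576\right) 0 = \left(3 + 16128\right) 0 = 16131 \cdot 0 = 0$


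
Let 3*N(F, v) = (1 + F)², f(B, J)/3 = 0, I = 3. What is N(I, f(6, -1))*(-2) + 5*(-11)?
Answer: -197/3 ≈ -65.667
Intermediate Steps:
f(B, J) = 0 (f(B, J) = 3*0 = 0)
N(F, v) = (1 + F)²/3
N(I, f(6, -1))*(-2) + 5*(-11) = ((1 + 3)²/3)*(-2) + 5*(-11) = ((⅓)*4²)*(-2) - 55 = ((⅓)*16)*(-2) - 55 = (16/3)*(-2) - 55 = -32/3 - 55 = -197/3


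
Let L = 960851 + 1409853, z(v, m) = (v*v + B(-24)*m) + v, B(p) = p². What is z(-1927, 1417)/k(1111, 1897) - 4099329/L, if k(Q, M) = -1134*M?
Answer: -155175028193/40475029392 ≈ -3.8338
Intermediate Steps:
z(v, m) = v + v² + 576*m (z(v, m) = (v*v + (-24)²*m) + v = (v² + 576*m) + v = v + v² + 576*m)
L = 2370704
z(-1927, 1417)/k(1111, 1897) - 4099329/L = (-1927 + (-1927)² + 576*1417)/((-1134*1897)) - 4099329/2370704 = (-1927 + 3713329 + 816192)/(-2151198) - 4099329*1/2370704 = 4527594*(-1/2151198) - 4099329/2370704 = -251533/119511 - 4099329/2370704 = -155175028193/40475029392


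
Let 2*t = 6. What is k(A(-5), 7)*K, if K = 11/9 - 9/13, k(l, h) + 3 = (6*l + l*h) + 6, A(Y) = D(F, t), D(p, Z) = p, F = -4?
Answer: -3038/117 ≈ -25.966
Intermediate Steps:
t = 3 (t = (1/2)*6 = 3)
A(Y) = -4
k(l, h) = 3 + 6*l + h*l (k(l, h) = -3 + ((6*l + l*h) + 6) = -3 + ((6*l + h*l) + 6) = -3 + (6 + 6*l + h*l) = 3 + 6*l + h*l)
K = 62/117 (K = 11*(1/9) - 9*1/13 = 11/9 - 9/13 = 62/117 ≈ 0.52991)
k(A(-5), 7)*K = (3 + 6*(-4) + 7*(-4))*(62/117) = (3 - 24 - 28)*(62/117) = -49*62/117 = -3038/117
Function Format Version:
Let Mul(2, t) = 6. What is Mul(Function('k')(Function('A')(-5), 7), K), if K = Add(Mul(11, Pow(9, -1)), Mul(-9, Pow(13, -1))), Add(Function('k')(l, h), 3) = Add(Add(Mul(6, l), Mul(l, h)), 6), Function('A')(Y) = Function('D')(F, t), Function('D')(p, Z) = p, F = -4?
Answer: Rational(-3038, 117) ≈ -25.966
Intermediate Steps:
t = 3 (t = Mul(Rational(1, 2), 6) = 3)
Function('A')(Y) = -4
Function('k')(l, h) = Add(3, Mul(6, l), Mul(h, l)) (Function('k')(l, h) = Add(-3, Add(Add(Mul(6, l), Mul(l, h)), 6)) = Add(-3, Add(Add(Mul(6, l), Mul(h, l)), 6)) = Add(-3, Add(6, Mul(6, l), Mul(h, l))) = Add(3, Mul(6, l), Mul(h, l)))
K = Rational(62, 117) (K = Add(Mul(11, Rational(1, 9)), Mul(-9, Rational(1, 13))) = Add(Rational(11, 9), Rational(-9, 13)) = Rational(62, 117) ≈ 0.52991)
Mul(Function('k')(Function('A')(-5), 7), K) = Mul(Add(3, Mul(6, -4), Mul(7, -4)), Rational(62, 117)) = Mul(Add(3, -24, -28), Rational(62, 117)) = Mul(-49, Rational(62, 117)) = Rational(-3038, 117)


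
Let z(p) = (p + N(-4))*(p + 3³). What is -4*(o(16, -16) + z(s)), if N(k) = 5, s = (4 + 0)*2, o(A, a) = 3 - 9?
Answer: -1796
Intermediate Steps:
o(A, a) = -6
s = 8 (s = 4*2 = 8)
z(p) = (5 + p)*(27 + p) (z(p) = (p + 5)*(p + 3³) = (5 + p)*(p + 27) = (5 + p)*(27 + p))
-4*(o(16, -16) + z(s)) = -4*(-6 + (135 + 8² + 32*8)) = -4*(-6 + (135 + 64 + 256)) = -4*(-6 + 455) = -4*449 = -1796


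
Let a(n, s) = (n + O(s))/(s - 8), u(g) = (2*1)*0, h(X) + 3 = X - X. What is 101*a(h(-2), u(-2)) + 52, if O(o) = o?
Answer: 719/8 ≈ 89.875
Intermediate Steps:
h(X) = -3 (h(X) = -3 + (X - X) = -3 + 0 = -3)
u(g) = 0 (u(g) = 2*0 = 0)
a(n, s) = (n + s)/(-8 + s) (a(n, s) = (n + s)/(s - 8) = (n + s)/(-8 + s))
101*a(h(-2), u(-2)) + 52 = 101*((-3 + 0)/(-8 + 0)) + 52 = 101*(-3/(-8)) + 52 = 101*(-⅛*(-3)) + 52 = 101*(3/8) + 52 = 303/8 + 52 = 719/8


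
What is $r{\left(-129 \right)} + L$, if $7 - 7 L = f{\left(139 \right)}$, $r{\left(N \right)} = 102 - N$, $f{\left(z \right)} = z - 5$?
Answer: $\frac{1490}{7} \approx 212.86$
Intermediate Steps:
$f{\left(z \right)} = -5 + z$ ($f{\left(z \right)} = z - 5 = -5 + z$)
$L = - \frac{127}{7}$ ($L = 1 - \frac{-5 + 139}{7} = 1 - \frac{134}{7} = - \frac{127}{7} \approx -18.143$)
$r{\left(-129 \right)} + L = \left(102 - -129\right) - \frac{127}{7} = \left(102 + 129\right) - \frac{127}{7} = 231 - \frac{127}{7} = \frac{1490}{7}$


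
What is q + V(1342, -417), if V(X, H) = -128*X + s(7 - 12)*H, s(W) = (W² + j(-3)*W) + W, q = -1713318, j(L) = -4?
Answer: -1901774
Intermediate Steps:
s(W) = W² - 3*W (s(W) = (W² - 4*W) + W = W² - 3*W)
V(X, H) = -128*X + 40*H (V(X, H) = -128*X + ((7 - 12)*(-3 + (7 - 12)))*H = -128*X + (-5*(-3 - 5))*H = -128*X + (-5*(-8))*H = -128*X + 40*H)
q + V(1342, -417) = -1713318 + (-128*1342 + 40*(-417)) = -1713318 + (-171776 - 16680) = -1713318 - 188456 = -1901774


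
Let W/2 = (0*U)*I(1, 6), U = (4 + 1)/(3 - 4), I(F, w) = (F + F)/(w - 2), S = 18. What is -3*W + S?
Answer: 18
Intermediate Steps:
I(F, w) = 2*F/(-2 + w) (I(F, w) = (2*F)/(-2 + w) = 2*F/(-2 + w))
U = -5 (U = 5/(-1) = 5*(-1) = -5)
W = 0 (W = 2*((0*(-5))*(2*1/(-2 + 6))) = 2*(0*(2*1/4)) = 2*(0*(2*1*(¼))) = 2*(0*(½)) = 2*0 = 0)
-3*W + S = -3*0 + 18 = 0 + 18 = 18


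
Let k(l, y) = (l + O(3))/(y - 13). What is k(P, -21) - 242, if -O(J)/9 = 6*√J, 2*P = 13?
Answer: -16469/68 + 27*√3/17 ≈ -239.44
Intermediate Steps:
P = 13/2 (P = (½)*13 = 13/2 ≈ 6.5000)
O(J) = -54*√J
k(l, y) = (l - 54*√3)/(-13 + y) (k(l, y) = (l - 54*√3)/(y - 13) = (l - 54*√3)/(-13 + y))
k(P, -21) - 242 = (13/2 - 54*√3)/(-13 - 21) - 242 = (13/2 - 54*√3)/(-34) - 242 = -(13/2 - 54*√3)/34 - 242 = (-13/68 + 27*√3/17) - 242 = -16469/68 + 27*√3/17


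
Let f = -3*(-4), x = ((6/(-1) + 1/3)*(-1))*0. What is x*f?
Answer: 0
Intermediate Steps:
x = 0 (x = ((6*(-1) + 1*(⅓))*(-1))*0 = ((-6 + ⅓)*(-1))*0 = -17/3*(-1)*0 = (17/3)*0 = 0)
f = 12
x*f = 0*12 = 0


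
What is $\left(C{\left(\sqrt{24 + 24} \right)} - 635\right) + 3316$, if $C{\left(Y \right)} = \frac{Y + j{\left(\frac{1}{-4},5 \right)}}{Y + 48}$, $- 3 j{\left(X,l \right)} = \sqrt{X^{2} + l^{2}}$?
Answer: $\frac{126006}{47} - \frac{\sqrt{401}}{564} + \frac{\sqrt{1203}}{6768} + \frac{4 \sqrt{3}}{47} \approx 2681.1$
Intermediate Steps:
$j{\left(X,l \right)} = - \frac{\sqrt{X^{2} + l^{2}}}{3}$
$C{\left(Y \right)} = \frac{Y - \frac{\sqrt{401}}{12}}{48 + Y}$ ($C{\left(Y \right)} = \frac{Y - \frac{\sqrt{\left(\frac{1}{-4}\right)^{2} + 5^{2}}}{3}}{Y + 48} = \frac{Y - \frac{\sqrt{\left(- \frac{1}{4}\right)^{2} + 25}}{3}}{48 + Y} = \frac{Y - \frac{\sqrt{\frac{1}{16} + 25}}{3}}{48 + Y} = \frac{Y - \frac{\sqrt{\frac{401}{16}}}{3}}{48 + Y} = \frac{Y - \frac{\frac{1}{4} \sqrt{401}}{3}}{48 + Y} = \frac{Y - \frac{\sqrt{401}}{12}}{48 + Y}$)
$\left(C{\left(\sqrt{24 + 24} \right)} - 635\right) + 3316 = \left(\frac{\sqrt{24 + 24} - \frac{\sqrt{401}}{12}}{48 + \sqrt{24 + 24}} - 635\right) + 3316 = \left(\frac{\sqrt{48} - \frac{\sqrt{401}}{12}}{48 + \sqrt{48}} - 635\right) + 3316 = \left(\frac{4 \sqrt{3} - \frac{\sqrt{401}}{12}}{48 + 4 \sqrt{3}} - 635\right) + 3316 = \left(-635 + \frac{4 \sqrt{3} - \frac{\sqrt{401}}{12}}{48 + 4 \sqrt{3}}\right) + 3316 = 2681 + \frac{4 \sqrt{3} - \frac{\sqrt{401}}{12}}{48 + 4 \sqrt{3}}$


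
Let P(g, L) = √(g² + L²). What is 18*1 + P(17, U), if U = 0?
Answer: 35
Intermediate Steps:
P(g, L) = √(L² + g²)
18*1 + P(17, U) = 18*1 + √(0² + 17²) = 18 + √(0 + 289) = 18 + √289 = 18 + 17 = 35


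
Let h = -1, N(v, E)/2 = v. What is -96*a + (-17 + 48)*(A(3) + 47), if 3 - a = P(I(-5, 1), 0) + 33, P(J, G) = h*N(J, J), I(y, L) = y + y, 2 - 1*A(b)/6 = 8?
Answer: 5141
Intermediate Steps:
A(b) = -36 (A(b) = 12 - 6*8 = 12 - 48 = -36)
N(v, E) = 2*v
I(y, L) = 2*y
P(J, G) = -2*J
a = -50 (a = 3 - (-4*(-5) + 33) = 3 - (-2*(-10) + 33) = 3 - (20 + 33) = 3 - 1*53 = 3 - 53 = -50)
-96*a + (-17 + 48)*(A(3) + 47) = -96*(-50) + (-17 + 48)*(-36 + 47) = 4800 + 31*11 = 4800 + 341 = 5141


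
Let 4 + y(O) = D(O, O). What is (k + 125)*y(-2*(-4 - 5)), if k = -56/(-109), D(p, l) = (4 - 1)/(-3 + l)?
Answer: -259939/545 ≈ -476.95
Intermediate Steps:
D(p, l) = 3/(-3 + l)
k = 56/109 (k = -56*(-1/109) = 56/109 ≈ 0.51376)
y(O) = -4 + 3/(-3 + O)
(k + 125)*y(-2*(-4 - 5)) = (56/109 + 125)*((15 - (-8)*(-4 - 5))/(-3 - 2*(-4 - 5))) = 13681*((15 - (-8)*(-9))/(-3 - 2*(-9)))/109 = 13681*((15 - 4*18)/(-3 + 18))/109 = 13681*((15 - 72)/15)/109 = 13681*((1/15)*(-57))/109 = (13681/109)*(-19/5) = -259939/545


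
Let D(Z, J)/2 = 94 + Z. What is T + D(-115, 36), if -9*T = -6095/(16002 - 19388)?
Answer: -1286003/30474 ≈ -42.200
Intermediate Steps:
D(Z, J) = 188 + 2*Z (D(Z, J) = 2*(94 + Z) = 188 + 2*Z)
T = -6095/30474 (T = -(-6095)/(9*(16002 - 19388)) = -(-6095)/(9*(-3386)) = -(-6095)*(-1)/(9*3386) = -⅑*6095/3386 = -6095/30474 ≈ -0.20001)
T + D(-115, 36) = -6095/30474 + (188 + 2*(-115)) = -6095/30474 + (188 - 230) = -6095/30474 - 42 = -1286003/30474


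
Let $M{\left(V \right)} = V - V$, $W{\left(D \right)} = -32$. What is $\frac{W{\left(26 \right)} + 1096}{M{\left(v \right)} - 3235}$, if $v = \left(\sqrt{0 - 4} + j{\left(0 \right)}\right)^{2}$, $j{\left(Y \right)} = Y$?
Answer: $- \frac{1064}{3235} \approx -0.3289$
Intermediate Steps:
$v = -4$ ($v = \left(\sqrt{0 - 4} + 0\right)^{2} = \left(\sqrt{-4} + 0\right)^{2} = \left(2 i + 0\right)^{2} = \left(2 i\right)^{2} = -4$)
$M{\left(V \right)} = 0$
$\frac{W{\left(26 \right)} + 1096}{M{\left(v \right)} - 3235} = \frac{-32 + 1096}{0 - 3235} = \frac{1064}{-3235} = 1064 \left(- \frac{1}{3235}\right) = - \frac{1064}{3235}$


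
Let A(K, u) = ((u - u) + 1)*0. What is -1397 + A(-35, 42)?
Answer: -1397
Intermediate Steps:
A(K, u) = 0 (A(K, u) = (0 + 1)*0 = 1*0 = 0)
-1397 + A(-35, 42) = -1397 + 0 = -1397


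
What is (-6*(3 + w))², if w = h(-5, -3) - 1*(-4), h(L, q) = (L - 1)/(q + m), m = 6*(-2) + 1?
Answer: 97344/49 ≈ 1986.6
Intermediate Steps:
m = -11 (m = -12 + 1 = -11)
h(L, q) = (-1 + L)/(-11 + q) (h(L, q) = (L - 1)/(q - 11) = (-1 + L)/(-11 + q))
w = 31/7 (w = (-1 - 5)/(-11 - 3) - 1*(-4) = -6/(-14) + 4 = -1/14*(-6) + 4 = 3/7 + 4 = 31/7 ≈ 4.4286)
(-6*(3 + w))² = (-6*(3 + 31/7))² = (-6*52/7)² = (-312/7)² = 97344/49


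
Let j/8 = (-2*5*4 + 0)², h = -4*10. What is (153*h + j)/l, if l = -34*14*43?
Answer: -1670/5117 ≈ -0.32636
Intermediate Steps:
h = -40
j = 12800 (j = 8*(-2*5*4 + 0)² = 8*(-10*4 + 0)² = 8*(-40 + 0)² = 8*(-40)² = 8*1600 = 12800)
l = -20468 (l = -476*43 = -20468)
(153*h + j)/l = (153*(-40) + 12800)/(-20468) = (-6120 + 12800)*(-1/20468) = 6680*(-1/20468) = -1670/5117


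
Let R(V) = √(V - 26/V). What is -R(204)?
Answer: -√2121090/102 ≈ -14.278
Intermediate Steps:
-R(204) = -√(204 - 26/204) = -√(204 - 26*1/204) = -√(204 - 13/102) = -√(20795/102) = -√2121090/102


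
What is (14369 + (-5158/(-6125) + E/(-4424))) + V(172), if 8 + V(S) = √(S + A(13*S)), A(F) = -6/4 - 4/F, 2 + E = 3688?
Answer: 27795732803/1935500 + √213109806/1118 ≈ 14374.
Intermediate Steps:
E = 3686 (E = -2 + 3688 = 3686)
A(F) = -3/2 - 4/F (A(F) = -6*¼ - 4/F = -3/2 - 4/F)
V(S) = -8 + √(-3/2 + S - 4/(13*S)) (V(S) = -8 + √(S + (-3/2 - 4*1/(13*S))) = -8 + √(S + (-3/2 - 4/(13*S))) = -8 + √(-3/2 + S - 4/(13*S)))
(14369 + (-5158/(-6125) + E/(-4424))) + V(172) = (14369 + (-5158/(-6125) + 3686/(-4424))) + (-8 + √(-1014 - 208/172 + 676*172)/26) = (14369 + (-5158*(-1/6125) + 3686*(-1/4424))) + (-8 + √(-1014 - 208*1/172 + 116272)/26) = (14369 + (5158/6125 - 1843/2212)) + (-8 + √(-1014 - 52/43 + 116272)/26) = (14369 + 17303/1935500) + (-8 + √(4956042/43)/26) = 27811216803/1935500 + (-8 + (√213109806/43)/26) = 27811216803/1935500 + (-8 + √213109806/1118) = 27795732803/1935500 + √213109806/1118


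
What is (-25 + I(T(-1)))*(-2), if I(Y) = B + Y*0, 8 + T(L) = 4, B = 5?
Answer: 40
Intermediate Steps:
T(L) = -4 (T(L) = -8 + 4 = -4)
I(Y) = 5 (I(Y) = 5 + Y*0 = 5 + 0 = 5)
(-25 + I(T(-1)))*(-2) = (-25 + 5)*(-2) = -20*(-2) = 40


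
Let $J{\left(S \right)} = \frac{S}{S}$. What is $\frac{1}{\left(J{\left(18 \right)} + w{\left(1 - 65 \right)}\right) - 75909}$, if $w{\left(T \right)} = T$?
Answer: $- \frac{1}{75972} \approx -1.3163 \cdot 10^{-5}$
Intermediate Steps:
$J{\left(S \right)} = 1$
$\frac{1}{\left(J{\left(18 \right)} + w{\left(1 - 65 \right)}\right) - 75909} = \frac{1}{\left(1 + \left(1 - 65\right)\right) - 75909} = \frac{1}{\left(1 - 64\right) - 75909} = \frac{1}{-63 - 75909} = \frac{1}{-75972} = - \frac{1}{75972}$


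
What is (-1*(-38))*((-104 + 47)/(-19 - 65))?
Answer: 361/14 ≈ 25.786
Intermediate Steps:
(-1*(-38))*((-104 + 47)/(-19 - 65)) = 38*(-57/(-84)) = 38*(-57*(-1/84)) = 38*(19/28) = 361/14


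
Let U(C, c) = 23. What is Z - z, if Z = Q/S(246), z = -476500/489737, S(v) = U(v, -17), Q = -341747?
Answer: -167355191039/11263951 ≈ -14858.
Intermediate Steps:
S(v) = 23
z = -476500/489737 (z = -476500*1/489737 = -476500/489737 ≈ -0.97297)
Z = -341747/23 ≈ -14859.
Z - z = -341747/23 - 1*(-476500/489737) = -341747/23 + 476500/489737 = -167355191039/11263951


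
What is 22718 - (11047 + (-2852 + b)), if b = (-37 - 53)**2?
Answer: 6423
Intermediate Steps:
b = 8100 (b = (-90)**2 = 8100)
22718 - (11047 + (-2852 + b)) = 22718 - (11047 + (-2852 + 8100)) = 22718 - (11047 + 5248) = 22718 - 1*16295 = 22718 - 16295 = 6423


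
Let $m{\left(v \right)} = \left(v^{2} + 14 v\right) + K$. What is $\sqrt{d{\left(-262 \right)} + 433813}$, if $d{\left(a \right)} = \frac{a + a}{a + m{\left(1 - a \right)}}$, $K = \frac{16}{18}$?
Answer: $\frac{\sqrt{185156872828295809}}{653309} \approx 658.64$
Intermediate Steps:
$K = \frac{8}{9}$ ($K = 16 \cdot \frac{1}{18} = \frac{8}{9} \approx 0.88889$)
$m{\left(v \right)} = \frac{8}{9} + v^{2} + 14 v$ ($m{\left(v \right)} = \left(v^{2} + 14 v\right) + \frac{8}{9} = \frac{8}{9} + v^{2} + 14 v$)
$d{\left(a \right)} = \frac{2 a}{\frac{134}{9} + \left(1 - a\right)^{2} - 13 a}$ ($d{\left(a \right)} = \frac{a + a}{a + \left(\frac{8}{9} + \left(1 - a\right)^{2} + 14 \left(1 - a\right)\right)} = \frac{2 a}{a + \left(\frac{8}{9} + \left(1 - a\right)^{2} - \left(-14 + 14 a\right)\right)} = \frac{2 a}{a + \left(\frac{134}{9} + \left(1 - a\right)^{2} - 14 a\right)} = \frac{2 a}{\frac{134}{9} + \left(1 - a\right)^{2} - 13 a}$)
$\sqrt{d{\left(-262 \right)} + 433813} = \sqrt{18 \left(-262\right) \frac{1}{143 - -35370 + 9 \left(-262\right)^{2}} + 433813} = \sqrt{18 \left(-262\right) \frac{1}{143 + 35370 + 9 \cdot 68644} + 433813} = \sqrt{18 \left(-262\right) \frac{1}{143 + 35370 + 617796} + 433813} = \sqrt{18 \left(-262\right) \frac{1}{653309} + 433813} = \sqrt{- \frac{4716}{653309} + 433813} = \sqrt{\frac{283413932501}{653309}} = \frac{\sqrt{185156872828295809}}{653309}$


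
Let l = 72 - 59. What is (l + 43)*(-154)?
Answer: -8624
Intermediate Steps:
l = 13
(l + 43)*(-154) = (13 + 43)*(-154) = 56*(-154) = -8624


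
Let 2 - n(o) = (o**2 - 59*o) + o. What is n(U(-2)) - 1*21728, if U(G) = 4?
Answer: -21510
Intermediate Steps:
n(o) = 2 - o**2 + 58*o (n(o) = 2 - ((o**2 - 59*o) + o) = 2 - (o**2 - 58*o) = 2 + (-o**2 + 58*o) = 2 - o**2 + 58*o)
n(U(-2)) - 1*21728 = (2 - 1*4**2 + 58*4) - 1*21728 = (2 - 1*16 + 232) - 21728 = (2 - 16 + 232) - 21728 = 218 - 21728 = -21510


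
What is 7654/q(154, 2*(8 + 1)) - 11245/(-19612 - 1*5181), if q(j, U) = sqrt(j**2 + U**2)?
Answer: 11245/24793 + 3827*sqrt(6010)/6010 ≈ 49.819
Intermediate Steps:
q(j, U) = sqrt(U**2 + j**2)
7654/q(154, 2*(8 + 1)) - 11245/(-19612 - 1*5181) = 7654/(sqrt((2*(8 + 1))**2 + 154**2)) - 11245/(-19612 - 1*5181) = 7654/(sqrt((2*9)**2 + 23716)) - 11245/(-19612 - 5181) = 7654/(sqrt(18**2 + 23716)) - 11245/(-24793) = 7654/(sqrt(324 + 23716)) - 11245*(-1/24793) = 7654/(sqrt(24040)) + 11245/24793 = 7654/((2*sqrt(6010))) + 11245/24793 = 7654*(sqrt(6010)/12020) + 11245/24793 = 3827*sqrt(6010)/6010 + 11245/24793 = 11245/24793 + 3827*sqrt(6010)/6010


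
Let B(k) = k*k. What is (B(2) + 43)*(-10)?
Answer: -470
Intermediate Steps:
B(k) = k²
(B(2) + 43)*(-10) = (2² + 43)*(-10) = (4 + 43)*(-10) = 47*(-10) = -470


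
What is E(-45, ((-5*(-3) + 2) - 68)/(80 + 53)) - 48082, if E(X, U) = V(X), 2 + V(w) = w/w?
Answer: -48083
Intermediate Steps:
V(w) = -1 (V(w) = -2 + w/w = -2 + 1 = -1)
E(X, U) = -1
E(-45, ((-5*(-3) + 2) - 68)/(80 + 53)) - 48082 = -1 - 48082 = -48083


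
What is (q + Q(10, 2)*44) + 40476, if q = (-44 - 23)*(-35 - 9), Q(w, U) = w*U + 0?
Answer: 44304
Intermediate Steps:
Q(w, U) = U*w (Q(w, U) = U*w + 0 = U*w)
q = 2948 (q = -67*(-44) = 2948)
(q + Q(10, 2)*44) + 40476 = (2948 + (2*10)*44) + 40476 = (2948 + 20*44) + 40476 = (2948 + 880) + 40476 = 3828 + 40476 = 44304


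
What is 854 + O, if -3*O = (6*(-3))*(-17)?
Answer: 752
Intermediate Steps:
O = -102 (O = -6*(-3)*(-17)/3 = -(-6)*(-17) = -⅓*306 = -102)
854 + O = 854 - 102 = 752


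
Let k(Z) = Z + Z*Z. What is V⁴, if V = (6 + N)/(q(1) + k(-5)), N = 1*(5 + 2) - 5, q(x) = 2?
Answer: 256/14641 ≈ 0.017485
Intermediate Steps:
k(Z) = Z + Z²
N = 2 (N = 1*7 - 5 = 7 - 5 = 2)
V = 4/11 (V = (6 + 2)/(2 - 5*(1 - 5)) = 8/(2 - 5*(-4)) = 8/(2 + 20) = 8/22 = 8*(1/22) = 4/11 ≈ 0.36364)
V⁴ = (4/11)⁴ = 256/14641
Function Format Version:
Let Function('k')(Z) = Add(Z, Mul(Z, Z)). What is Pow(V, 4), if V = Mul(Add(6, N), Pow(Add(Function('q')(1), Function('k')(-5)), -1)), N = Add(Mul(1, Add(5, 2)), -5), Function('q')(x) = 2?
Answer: Rational(256, 14641) ≈ 0.017485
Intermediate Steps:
Function('k')(Z) = Add(Z, Pow(Z, 2))
N = 2 (N = Add(Mul(1, 7), -5) = Add(7, -5) = 2)
V = Rational(4, 11) (V = Mul(Add(6, 2), Pow(Add(2, Mul(-5, Add(1, -5))), -1)) = Mul(8, Pow(Add(2, Mul(-5, -4)), -1)) = Mul(8, Pow(Add(2, 20), -1)) = Mul(8, Pow(22, -1)) = Mul(8, Rational(1, 22)) = Rational(4, 11) ≈ 0.36364)
Pow(V, 4) = Pow(Rational(4, 11), 4) = Rational(256, 14641)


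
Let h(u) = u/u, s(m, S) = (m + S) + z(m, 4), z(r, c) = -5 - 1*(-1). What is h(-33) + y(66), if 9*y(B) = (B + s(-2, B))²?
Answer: 1765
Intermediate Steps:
z(r, c) = -4 (z(r, c) = -5 + 1 = -4)
s(m, S) = -4 + S + m (s(m, S) = (m + S) - 4 = (S + m) - 4 = -4 + S + m)
h(u) = 1
y(B) = (-6 + 2*B)²/9 (y(B) = (B + (-4 + B - 2))²/9 = (B + (-6 + B))²/9 = (-6 + 2*B)²/9)
h(-33) + y(66) = 1 + 4*(-3 + 66)²/9 = 1 + (4/9)*63² = 1 + (4/9)*3969 = 1 + 1764 = 1765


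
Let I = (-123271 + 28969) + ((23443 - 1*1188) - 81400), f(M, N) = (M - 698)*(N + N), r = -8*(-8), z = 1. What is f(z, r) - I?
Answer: 64231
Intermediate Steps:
r = 64
f(M, N) = 2*N*(-698 + M) (f(M, N) = (-698 + M)*(2*N) = 2*N*(-698 + M))
I = -153447 (I = -94302 + ((23443 - 1188) - 81400) = -94302 + (22255 - 81400) = -94302 - 59145 = -153447)
f(z, r) - I = 2*64*(-698 + 1) - 1*(-153447) = 2*64*(-697) + 153447 = -89216 + 153447 = 64231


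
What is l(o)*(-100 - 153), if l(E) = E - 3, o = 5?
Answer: -506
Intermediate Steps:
l(E) = -3 + E
l(o)*(-100 - 153) = (-3 + 5)*(-100 - 153) = 2*(-253) = -506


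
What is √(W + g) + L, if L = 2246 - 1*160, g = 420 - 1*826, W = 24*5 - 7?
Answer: 2086 + I*√293 ≈ 2086.0 + 17.117*I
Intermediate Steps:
W = 113 (W = 120 - 7 = 113)
g = -406 (g = 420 - 826 = -406)
L = 2086 (L = 2246 - 160 = 2086)
√(W + g) + L = √(113 - 406) + 2086 = √(-293) + 2086 = I*√293 + 2086 = 2086 + I*√293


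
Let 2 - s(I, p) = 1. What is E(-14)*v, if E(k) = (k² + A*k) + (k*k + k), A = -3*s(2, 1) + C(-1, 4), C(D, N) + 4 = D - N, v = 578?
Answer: 315588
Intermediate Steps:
s(I, p) = 1 (s(I, p) = 2 - 1*1 = 2 - 1 = 1)
C(D, N) = -4 + D - N (C(D, N) = -4 + (D - N) = -4 + D - N)
A = -12 (A = -3*1 + (-4 - 1 - 1*4) = -3 + (-4 - 1 - 4) = -3 - 9 = -12)
E(k) = -11*k + 2*k² (E(k) = (k² - 12*k) + (k*k + k) = (k² - 12*k) + (k² + k) = (k² - 12*k) + (k + k²) = -11*k + 2*k²)
E(-14)*v = -14*(-11 + 2*(-14))*578 = -14*(-11 - 28)*578 = -14*(-39)*578 = 546*578 = 315588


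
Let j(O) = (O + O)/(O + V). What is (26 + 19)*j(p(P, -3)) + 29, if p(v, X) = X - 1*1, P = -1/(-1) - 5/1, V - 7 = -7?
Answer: 119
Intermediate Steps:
V = 0 (V = 7 - 7 = 0)
P = -4 (P = -1*(-1) - 5*1 = 1 - 5 = -4)
p(v, X) = -1 + X (p(v, X) = X - 1 = -1 + X)
j(O) = 2 (j(O) = (O + O)/(O + 0) = (2*O)/O = 2)
(26 + 19)*j(p(P, -3)) + 29 = (26 + 19)*2 + 29 = 45*2 + 29 = 90 + 29 = 119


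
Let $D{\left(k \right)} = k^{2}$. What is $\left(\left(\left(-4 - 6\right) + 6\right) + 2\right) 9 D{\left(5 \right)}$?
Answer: $-450$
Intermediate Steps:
$\left(\left(\left(-4 - 6\right) + 6\right) + 2\right) 9 D{\left(5 \right)} = \left(\left(\left(-4 - 6\right) + 6\right) + 2\right) 9 \cdot 5^{2} = \left(\left(\left(-4 - 6\right) + 6\right) + 2\right) 9 \cdot 25 = \left(\left(-10 + 6\right) + 2\right) 225 = \left(-4 + 2\right) 225 = \left(-2\right) 225 = -450$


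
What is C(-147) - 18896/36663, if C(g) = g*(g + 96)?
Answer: 274843615/36663 ≈ 7496.5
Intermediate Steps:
C(g) = g*(96 + g)
C(-147) - 18896/36663 = -147*(96 - 147) - 18896/36663 = -147*(-51) - 18896*1/36663 = 7497 - 18896/36663 = 274843615/36663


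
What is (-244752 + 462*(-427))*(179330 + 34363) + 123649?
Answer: -94457738369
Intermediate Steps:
(-244752 + 462*(-427))*(179330 + 34363) + 123649 = (-244752 - 197274)*213693 + 123649 = -442026*213693 + 123649 = -94457862018 + 123649 = -94457738369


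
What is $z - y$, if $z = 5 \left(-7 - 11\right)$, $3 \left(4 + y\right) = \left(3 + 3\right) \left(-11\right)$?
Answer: $-64$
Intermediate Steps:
$y = -26$ ($y = -4 + \frac{\left(3 + 3\right) \left(-11\right)}{3} = -4 + \frac{6 \left(-11\right)}{3} = -4 + \frac{1}{3} \left(-66\right) = -4 - 22 = -26$)
$z = -90$ ($z = 5 \left(-18\right) = -90$)
$z - y = -90 - -26 = -90 + 26 = -64$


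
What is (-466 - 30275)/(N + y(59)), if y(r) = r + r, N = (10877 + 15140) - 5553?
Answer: -30741/20582 ≈ -1.4936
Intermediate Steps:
N = 20464 (N = 26017 - 5553 = 20464)
y(r) = 2*r
(-466 - 30275)/(N + y(59)) = (-466 - 30275)/(20464 + 2*59) = -30741/(20464 + 118) = -30741/20582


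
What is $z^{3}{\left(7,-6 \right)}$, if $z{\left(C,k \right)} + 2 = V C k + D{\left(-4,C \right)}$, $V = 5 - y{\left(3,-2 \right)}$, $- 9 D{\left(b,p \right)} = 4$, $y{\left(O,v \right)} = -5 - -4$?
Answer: $- \frac{12008989000}{729} \approx -1.6473 \cdot 10^{7}$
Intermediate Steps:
$y{\left(O,v \right)} = -1$ ($y{\left(O,v \right)} = -5 + 4 = -1$)
$D{\left(b,p \right)} = - \frac{4}{9}$ ($D{\left(b,p \right)} = \left(- \frac{1}{9}\right) 4 = - \frac{4}{9}$)
$V = 6$ ($V = 5 - -1 = 5 + 1 = 6$)
$z{\left(C,k \right)} = - \frac{22}{9} + 6 C k$ ($z{\left(C,k \right)} = -2 + \left(6 C k - \frac{4}{9}\right) = -2 + \left(- \frac{4}{9} + 6 C k\right) = - \frac{22}{9} + 6 C k$)
$z^{3}{\left(7,-6 \right)} = \left(- \frac{22}{9} + 6 \cdot 7 \left(-6\right)\right)^{3} = \left(- \frac{22}{9} - 252\right)^{3} = \left(- \frac{2290}{9}\right)^{3} = - \frac{12008989000}{729}$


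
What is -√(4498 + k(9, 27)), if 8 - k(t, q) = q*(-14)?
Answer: -2*√1221 ≈ -69.886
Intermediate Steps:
k(t, q) = 8 + 14*q (k(t, q) = 8 - q*(-14) = 8 - (-14)*q = 8 + 14*q)
-√(4498 + k(9, 27)) = -√(4498 + (8 + 14*27)) = -√(4498 + (8 + 378)) = -√(4498 + 386) = -√4884 = -2*√1221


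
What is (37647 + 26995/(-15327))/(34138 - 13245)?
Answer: 576988574/320227011 ≈ 1.8018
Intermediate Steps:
(37647 + 26995/(-15327))/(34138 - 13245) = (37647 + 26995*(-1/15327))/20893 = (37647 - 26995/15327)*(1/20893) = (576988574/15327)*(1/20893) = 576988574/320227011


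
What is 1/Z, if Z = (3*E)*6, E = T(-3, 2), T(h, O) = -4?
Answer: -1/72 ≈ -0.013889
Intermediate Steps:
E = -4
Z = -72 (Z = (3*(-4))*6 = -12*6 = -72)
1/Z = 1/(-72) = -1/72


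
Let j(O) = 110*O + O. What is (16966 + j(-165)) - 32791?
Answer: -34140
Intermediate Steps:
j(O) = 111*O
(16966 + j(-165)) - 32791 = (16966 + 111*(-165)) - 32791 = (16966 - 18315) - 32791 = -1349 - 32791 = -34140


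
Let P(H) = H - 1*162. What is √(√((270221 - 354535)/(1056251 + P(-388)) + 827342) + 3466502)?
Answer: √(3863432429765769302 + 2111402*√230519094230483007)/1055701 ≈ 1862.1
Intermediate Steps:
P(H) = -162 + H (P(H) = H - 162 = -162 + H)
√(√((270221 - 354535)/(1056251 + P(-388)) + 827342) + 3466502) = √(√((270221 - 354535)/(1056251 + (-162 - 388)) + 827342) + 3466502) = √(√(-84314/(1056251 - 550) + 827342) + 3466502) = √(√(-84314/1055701 + 827342) + 3466502) = √(√(873425692428/1055701) + 3466502) = √(2*√230519094230483007/1055701 + 3466502) = √(3466502 + 2*√230519094230483007/1055701)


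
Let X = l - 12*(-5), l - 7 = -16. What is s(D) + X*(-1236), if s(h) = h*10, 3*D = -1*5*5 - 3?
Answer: -189388/3 ≈ -63129.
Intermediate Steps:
l = -9 (l = 7 - 16 = -9)
X = 51 (X = -9 - 12*(-5) = -9 + 60 = 51)
D = -28/3 (D = (-1*5*5 - 3)/3 = (-5*5 - 3)/3 = (-25 - 3)/3 = (1/3)*(-28) = -28/3 ≈ -9.3333)
s(h) = 10*h
s(D) + X*(-1236) = 10*(-28/3) + 51*(-1236) = -280/3 - 63036 = -189388/3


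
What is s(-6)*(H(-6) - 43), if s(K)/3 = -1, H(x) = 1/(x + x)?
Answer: 517/4 ≈ 129.25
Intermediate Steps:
H(x) = 1/(2*x)
s(K) = -3 (s(K) = 3*(-1) = -3)
s(-6)*(H(-6) - 43) = -3*((½)/(-6) - 43) = -3*((½)*(-⅙) - 43) = -3*(-1/12 - 43) = -3*(-517/12) = 517/4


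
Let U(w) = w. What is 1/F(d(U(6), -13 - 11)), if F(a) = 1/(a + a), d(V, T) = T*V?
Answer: -288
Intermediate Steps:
F(a) = 1/(2*a)
1/F(d(U(6), -13 - 11)) = 1/(1/(2*(((-13 - 11)*6)))) = 1/(1/(2*((-24*6)))) = 1/((1/2)/(-144)) = 1/((1/2)*(-1/144)) = 1/(-1/288) = -288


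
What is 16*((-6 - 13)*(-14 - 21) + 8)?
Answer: 10768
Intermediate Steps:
16*((-6 - 13)*(-14 - 21) + 8) = 16*(-19*(-35) + 8) = 16*(665 + 8) = 16*673 = 10768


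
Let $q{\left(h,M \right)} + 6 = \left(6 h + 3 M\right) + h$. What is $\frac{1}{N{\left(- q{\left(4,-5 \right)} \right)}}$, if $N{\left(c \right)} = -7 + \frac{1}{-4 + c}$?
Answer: $- \frac{11}{78} \approx -0.14103$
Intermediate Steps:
$q{\left(h,M \right)} = -6 + 3 M + 7 h$ ($q{\left(h,M \right)} = -6 + \left(\left(6 h + 3 M\right) + h\right) = -6 + \left(\left(3 M + 6 h\right) + h\right) = -6 + \left(3 M + 7 h\right) = -6 + 3 M + 7 h$)
$\frac{1}{N{\left(- q{\left(4,-5 \right)} \right)}} = \frac{1}{\frac{1}{-4 - \left(-6 + 3 \left(-5\right) + 7 \cdot 4\right)} \left(29 - 7 \left(- (-6 + 3 \left(-5\right) + 7 \cdot 4)\right)\right)} = \frac{1}{\frac{1}{-4 - \left(-6 - 15 + 28\right)} \left(29 - 7 \left(- (-6 - 15 + 28)\right)\right)} = \frac{1}{\frac{1}{-4 - 7} \left(29 - 7 \left(\left(-1\right) 7\right)\right)} = \frac{1}{\frac{1}{-4 - 7} \left(29 - -49\right)} = \frac{1}{\frac{1}{-11} \left(29 + 49\right)} = \frac{1}{\left(- \frac{1}{11}\right) 78} = \frac{1}{- \frac{78}{11}} = - \frac{11}{78}$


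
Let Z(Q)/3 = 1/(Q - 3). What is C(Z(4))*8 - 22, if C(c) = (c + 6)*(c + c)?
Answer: 410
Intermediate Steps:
Z(Q) = 3/(-3 + Q) (Z(Q) = 3/(Q - 3) = 3/(-3 + Q))
C(c) = 2*c*(6 + c) (C(c) = (6 + c)*(2*c) = 2*c*(6 + c))
C(Z(4))*8 - 22 = (2*(3/(-3 + 4))*(6 + 3/(-3 + 4)))*8 - 22 = (2*(3/1)*(6 + 3/1))*8 - 22 = (2*(3*1)*(6 + 3*1))*8 - 22 = (2*3*(6 + 3))*8 - 22 = (2*3*9)*8 - 22 = 54*8 - 22 = 432 - 22 = 410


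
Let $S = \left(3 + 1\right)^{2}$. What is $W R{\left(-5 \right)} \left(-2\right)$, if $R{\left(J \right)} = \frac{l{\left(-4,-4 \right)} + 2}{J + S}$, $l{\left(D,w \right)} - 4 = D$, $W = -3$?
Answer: $\frac{12}{11} \approx 1.0909$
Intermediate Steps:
$l{\left(D,w \right)} = 4 + D$
$S = 16$ ($S = 4^{2} = 16$)
$R{\left(J \right)} = \frac{2}{16 + J}$ ($R{\left(J \right)} = \frac{\left(4 - 4\right) + 2}{J + 16} = \frac{0 + 2}{16 + J} = \frac{2}{16 + J}$)
$W R{\left(-5 \right)} \left(-2\right) = - 3 \frac{2}{16 - 5} \left(-2\right) = - 3 \cdot \frac{2}{11} \left(-2\right) = - 3 \cdot 2 \cdot \frac{1}{11} \left(-2\right) = \left(-3\right) \frac{2}{11} \left(-2\right) = \left(- \frac{6}{11}\right) \left(-2\right) = \frac{12}{11}$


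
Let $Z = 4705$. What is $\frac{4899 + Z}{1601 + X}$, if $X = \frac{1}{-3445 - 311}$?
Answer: $\frac{36072624}{6013355} \approx 5.9987$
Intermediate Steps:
$X = - \frac{1}{3756}$ ($X = \frac{1}{-3756} = - \frac{1}{3756} \approx -0.00026624$)
$\frac{4899 + Z}{1601 + X} = \frac{4899 + 4705}{1601 - \frac{1}{3756}} = \frac{9604}{\frac{6013355}{3756}} = 9604 \cdot \frac{3756}{6013355} = \frac{36072624}{6013355}$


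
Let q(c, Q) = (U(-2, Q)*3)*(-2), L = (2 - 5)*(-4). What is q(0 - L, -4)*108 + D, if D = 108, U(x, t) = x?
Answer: 1404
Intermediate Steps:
L = 12 (L = -3*(-4) = 12)
q(c, Q) = 12 (q(c, Q) = -2*3*(-2) = -6*(-2) = 12)
q(0 - L, -4)*108 + D = 12*108 + 108 = 1296 + 108 = 1404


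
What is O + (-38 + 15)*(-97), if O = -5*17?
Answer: 2146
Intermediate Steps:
O = -85
O + (-38 + 15)*(-97) = -85 + (-38 + 15)*(-97) = -85 - 23*(-97) = -85 + 2231 = 2146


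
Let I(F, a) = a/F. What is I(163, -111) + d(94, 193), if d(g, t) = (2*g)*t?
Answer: 5914181/163 ≈ 36283.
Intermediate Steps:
d(g, t) = 2*g*t
I(163, -111) + d(94, 193) = -111/163 + 2*94*193 = -111*1/163 + 36284 = -111/163 + 36284 = 5914181/163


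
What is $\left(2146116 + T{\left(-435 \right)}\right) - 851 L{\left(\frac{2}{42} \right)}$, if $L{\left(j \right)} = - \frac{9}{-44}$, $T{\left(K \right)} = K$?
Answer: $\frac{94402305}{44} \approx 2.1455 \cdot 10^{6}$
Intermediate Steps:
$L{\left(j \right)} = \frac{9}{44}$ ($L{\left(j \right)} = \left(-9\right) \left(- \frac{1}{44}\right) = \frac{9}{44}$)
$\left(2146116 + T{\left(-435 \right)}\right) - 851 L{\left(\frac{2}{42} \right)} = \left(2146116 - 435\right) - \frac{7659}{44} = 2145681 - \frac{7659}{44} = \frac{94402305}{44}$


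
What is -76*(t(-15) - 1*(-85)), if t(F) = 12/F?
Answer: -31996/5 ≈ -6399.2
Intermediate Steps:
-76*(t(-15) - 1*(-85)) = -76*(12/(-15) - 1*(-85)) = -76*(12*(-1/15) + 85) = -76*(-4/5 + 85) = -76*421/5 = -31996/5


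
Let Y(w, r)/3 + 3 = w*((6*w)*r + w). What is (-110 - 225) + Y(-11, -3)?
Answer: -6515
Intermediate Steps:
Y(w, r) = -9 + 3*w*(w + 6*r*w) (Y(w, r) = -9 + 3*(w*((6*w)*r + w)) = -9 + 3*(w*(6*r*w + w)) = -9 + 3*(w*(w + 6*r*w)) = -9 + 3*w*(w + 6*r*w))
(-110 - 225) + Y(-11, -3) = (-110 - 225) + (-9 + 3*(-11)² + 18*(-3)*(-11)²) = -335 + (-9 + 3*121 + 18*(-3)*121) = -335 + (-9 + 363 - 6534) = -335 - 6180 = -6515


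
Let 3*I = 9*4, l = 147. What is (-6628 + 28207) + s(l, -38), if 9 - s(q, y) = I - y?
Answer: 21538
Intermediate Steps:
I = 12 (I = (9*4)/3 = (⅓)*36 = 12)
s(q, y) = -3 + y (s(q, y) = 9 - (12 - y) = 9 + (-12 + y) = -3 + y)
(-6628 + 28207) + s(l, -38) = (-6628 + 28207) + (-3 - 38) = 21579 - 41 = 21538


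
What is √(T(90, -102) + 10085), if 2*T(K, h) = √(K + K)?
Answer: √(10085 + 3*√5) ≈ 100.46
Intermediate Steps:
T(K, h) = √2*√K/2 (T(K, h) = √(K + K)/2 = √(2*K)/2 = (√2*√K)/2 = √2*√K/2)
√(T(90, -102) + 10085) = √(√2*√90/2 + 10085) = √(√2*(3*√10)/2 + 10085) = √(3*√5 + 10085) = √(10085 + 3*√5)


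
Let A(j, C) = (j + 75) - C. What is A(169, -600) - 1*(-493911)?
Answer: 494755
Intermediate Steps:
A(j, C) = 75 + j - C (A(j, C) = (75 + j) - C = 75 + j - C)
A(169, -600) - 1*(-493911) = (75 + 169 - 1*(-600)) - 1*(-493911) = (75 + 169 + 600) + 493911 = 844 + 493911 = 494755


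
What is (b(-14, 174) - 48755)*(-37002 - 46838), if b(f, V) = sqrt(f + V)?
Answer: 4087619200 - 335360*sqrt(10) ≈ 4.0866e+9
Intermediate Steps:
b(f, V) = sqrt(V + f)
(b(-14, 174) - 48755)*(-37002 - 46838) = (sqrt(174 - 14) - 48755)*(-37002 - 46838) = (sqrt(160) - 48755)*(-83840) = (4*sqrt(10) - 48755)*(-83840) = (-48755 + 4*sqrt(10))*(-83840) = 4087619200 - 335360*sqrt(10)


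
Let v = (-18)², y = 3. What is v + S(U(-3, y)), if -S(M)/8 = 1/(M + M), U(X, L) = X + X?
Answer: 974/3 ≈ 324.67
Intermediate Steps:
U(X, L) = 2*X
v = 324
S(M) = -4/M (S(M) = -8/(M + M) = -8*1/(2*M) = -4/M)
v + S(U(-3, y)) = 324 - 4/(2*(-3)) = 324 - 4/(-6) = 324 - 4*(-⅙) = 324 + ⅔ = 974/3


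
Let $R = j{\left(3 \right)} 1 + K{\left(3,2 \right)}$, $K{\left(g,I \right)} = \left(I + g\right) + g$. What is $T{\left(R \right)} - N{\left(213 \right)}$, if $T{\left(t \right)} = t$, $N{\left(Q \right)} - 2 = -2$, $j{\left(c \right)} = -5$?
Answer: $3$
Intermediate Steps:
$K{\left(g,I \right)} = I + 2 g$
$N{\left(Q \right)} = 0$ ($N{\left(Q \right)} = 2 - 2 = 0$)
$R = 3$ ($R = \left(-5\right) 1 + \left(2 + 2 \cdot 3\right) = -5 + \left(2 + 6\right) = -5 + 8 = 3$)
$T{\left(R \right)} - N{\left(213 \right)} = 3 - 0 = 3 + 0 = 3$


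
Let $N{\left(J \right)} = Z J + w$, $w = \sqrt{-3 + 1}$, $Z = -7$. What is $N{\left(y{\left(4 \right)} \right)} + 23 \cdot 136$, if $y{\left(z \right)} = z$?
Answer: $3100 + i \sqrt{2} \approx 3100.0 + 1.4142 i$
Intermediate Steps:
$w = i \sqrt{2}$ ($w = \sqrt{-2} = i \sqrt{2} \approx 1.4142 i$)
$N{\left(J \right)} = - 7 J + i \sqrt{2}$
$N{\left(y{\left(4 \right)} \right)} + 23 \cdot 136 = \left(\left(-7\right) 4 + i \sqrt{2}\right) + 23 \cdot 136 = \left(-28 + i \sqrt{2}\right) + 3128 = 3100 + i \sqrt{2}$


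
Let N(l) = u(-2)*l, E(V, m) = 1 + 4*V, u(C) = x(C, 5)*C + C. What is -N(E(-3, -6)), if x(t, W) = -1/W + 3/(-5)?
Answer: -22/5 ≈ -4.4000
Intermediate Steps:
x(t, W) = -⅗ - 1/W (x(t, W) = -1/W + 3*(-⅕) = -1/W - ⅗ = -⅗ - 1/W)
u(C) = C/5 (u(C) = (-⅗ - 1/5)*C + C = (-⅗ - 1*⅕)*C + C = (-⅗ - ⅕)*C + C = -4*C/5 + C = C/5)
N(l) = -2*l/5 (N(l) = ((⅕)*(-2))*l = -2*l/5)
-N(E(-3, -6)) = -(-2)*(1 + 4*(-3))/5 = -(-2)*(1 - 12)/5 = -(-2)*(-11)/5 = -1*22/5 = -22/5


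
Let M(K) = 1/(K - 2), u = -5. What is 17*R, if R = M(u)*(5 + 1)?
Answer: -102/7 ≈ -14.571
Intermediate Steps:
M(K) = 1/(-2 + K)
R = -6/7 (R = (5 + 1)/(-2 - 5) = 6/(-7) = -⅐*6 = -6/7 ≈ -0.85714)
17*R = 17*(-6/7) = -102/7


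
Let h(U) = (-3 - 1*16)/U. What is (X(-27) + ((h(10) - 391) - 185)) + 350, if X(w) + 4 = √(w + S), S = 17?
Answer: -2319/10 + I*√10 ≈ -231.9 + 3.1623*I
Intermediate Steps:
X(w) = -4 + √(17 + w) (X(w) = -4 + √(w + 17) = -4 + √(17 + w))
h(U) = -19/U (h(U) = (-3 - 16)/U = -19/U)
(X(-27) + ((h(10) - 391) - 185)) + 350 = ((-4 + √(17 - 27)) + ((-19/10 - 391) - 185)) + 350 = ((-4 + √(-10)) + ((-19*⅒ - 391) - 185)) + 350 = ((-4 + I*√10) + ((-19/10 - 391) - 185)) + 350 = ((-4 + I*√10) + (-3929/10 - 185)) + 350 = ((-4 + I*√10) - 5779/10) + 350 = (-5819/10 + I*√10) + 350 = -2319/10 + I*√10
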